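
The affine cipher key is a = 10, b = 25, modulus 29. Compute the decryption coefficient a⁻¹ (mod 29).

3

Run Euclid on (29, 10):
29 = 2*10 + 9
10 = 1*9 + 1
9 = 9*1 + 0
gcd = 1, so the inverse exists. Back-substitute:
1 = 10 − 9
1 = −29 + 3·10
So 10·3 ≡ 1 (mod 29).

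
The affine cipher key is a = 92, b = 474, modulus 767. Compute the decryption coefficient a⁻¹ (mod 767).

gcd(767, 92) by repeated division:
767 = 8·92 + 31
92 = 2·31 + 30
31 = 1·30 + 1
30 = 30·1 + 0
Since gcd(92, 767) = 1, back-substitute to write 1 as a combination:
1 = 31 − 30
1 = −92 + 3·31
1 = 3·767 − 25·92
Hence 92⁻¹ ≡ -25 ≡ 742 (mod 767).

742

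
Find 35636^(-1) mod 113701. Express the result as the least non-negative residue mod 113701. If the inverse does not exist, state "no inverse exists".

Run Euclid on (113701, 35636):
113701 = 3×35636 + 6793
35636 = 5×6793 + 1671
6793 = 4×1671 + 109
1671 = 15×109 + 36
109 = 3×36 + 1
36 = 36×1 + 0
gcd = 1, so the inverse exists. Back-substitute:
1 = 109 − 3·36
1 = −3·1671 + 46·109
1 = 46·6793 − 187·1671
1 = −187·35636 + 981·6793
1 = 981·113701 − 3130·35636
So 35636·(-3130) ≡ 1 (mod 113701), and -3130 ≡ 110571 (mod 113701).

110571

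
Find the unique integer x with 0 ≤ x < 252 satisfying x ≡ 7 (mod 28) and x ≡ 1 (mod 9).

Write x = 7 + 28·k. Then 28·k ≡ 1 − 7 ≡ 3 (mod 9).
Need 28⁻¹ mod 9. Extended Euclid on (9, 1):
9 = 9·1 + 0
28⁻¹ ≡ 1 (mod 9), so k ≡ 1·3 ≡ 3 (mod 9).
x = 7 + 28·3 = 91.

91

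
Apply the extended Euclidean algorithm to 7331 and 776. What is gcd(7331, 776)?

1

Repeated division:
7331 = 9·776 + 347
776 = 2·347 + 82
347 = 4·82 + 19
82 = 4·19 + 6
19 = 3·6 + 1
6 = 6·1 + 0
gcd(7331, 776) = 1.
Working backward:
1 = 19 − 3·6
1 = −3·82 + 13·19
1 = 13·347 − 55·82
1 = −55·776 + 123·347
1 = 123·7331 − 1162·776
So 1 = (123)·7331 + (-1162)·776.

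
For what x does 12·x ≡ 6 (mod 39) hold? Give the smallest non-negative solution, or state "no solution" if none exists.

First find gcd(12, 39):
39 = 3*12 + 3
12 = 4*3 + 0
gcd = 3 and 3 | 6, so solutions exist. Divide through by 3: 4x ≡ 2 (mod 13).
Now find 4⁻¹ mod 13:
13 = 3·4 + 1
4 = 4·1 + 0
Back-substitute:
1 = 13 − 3·4
So 4·(-3) ≡ 1 (mod 13), i.e. 4⁻¹ ≡ 10.
Then x ≡ 10·2 ≡ 7 (mod 13); the smallest non-negative solution is x = 7.

7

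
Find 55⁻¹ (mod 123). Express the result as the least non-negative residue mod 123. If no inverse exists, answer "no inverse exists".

85

Run Euclid on (123, 55):
123 = 2×55 + 13
55 = 4×13 + 3
13 = 4×3 + 1
3 = 3×1 + 0
The gcd is 1. Working backward:
1 = 13 − 4·3
1 = −4·55 + 17·13
1 = 17·123 − 38·55
Hence 55⁻¹ ≡ -38 ≡ 85 (mod 123).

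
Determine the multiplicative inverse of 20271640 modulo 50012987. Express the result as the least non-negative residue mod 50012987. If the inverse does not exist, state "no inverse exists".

38440511

Apply the Euclidean algorithm to 50012987 and 20271640:
50012987 = 2*20271640 + 9469707
20271640 = 2*9469707 + 1332226
9469707 = 7*1332226 + 144125
1332226 = 9*144125 + 35101
144125 = 4*35101 + 3721
35101 = 9*3721 + 1612
3721 = 2*1612 + 497
1612 = 3*497 + 121
497 = 4*121 + 13
121 = 9*13 + 4
13 = 3*4 + 1
4 = 4*1 + 0
The gcd is 1. Working backward:
1 = 13 − 3·4
1 = −3·121 + 28·13
1 = 28·497 − 115·121
1 = −115·1612 + 373·497
1 = 373·3721 − 861·1612
1 = −861·35101 + 8122·3721
1 = 8122·144125 − 33349·35101
1 = −33349·1332226 + 308263·144125
1 = 308263·9469707 − 2191190·1332226
1 = −2191190·20271640 + 4690643·9469707
1 = 4690643·50012987 − 11572476·20271640
Hence 20271640⁻¹ ≡ -11572476 ≡ 38440511 (mod 50012987).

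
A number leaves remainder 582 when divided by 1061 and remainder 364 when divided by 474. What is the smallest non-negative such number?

Write x = 582 + 1061·k. Then 1061·k ≡ 364 − 582 ≡ 256 (mod 474).
Need 1061⁻¹ mod 474. Extended Euclid on (474, 113):
474 = 4·113 + 22
113 = 5·22 + 3
22 = 7·3 + 1
3 = 3·1 + 0
Back-substitute:
1 = 22 − 7·3
1 = −7·113 + 36·22
1 = 36·474 − 151·113
1061⁻¹ ≡ 323 (mod 474), so k ≡ 323·256 ≡ 212 (mod 474).
x = 582 + 1061·212 = 225514.

225514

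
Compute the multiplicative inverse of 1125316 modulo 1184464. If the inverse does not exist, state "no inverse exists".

Compute gcd(1125316, 1184464):
1184464 = 1·1125316 + 59148
1125316 = 19·59148 + 1504
59148 = 39·1504 + 492
1504 = 3·492 + 28
492 = 17·28 + 16
28 = 1·16 + 12
16 = 1·12 + 4
12 = 3·4 + 0
gcd(1125316, 1184464) = 4 ≠ 1, so 1125316 has no multiplicative inverse modulo 1184464.

no inverse exists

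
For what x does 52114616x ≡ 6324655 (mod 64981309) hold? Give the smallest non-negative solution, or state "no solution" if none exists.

9536647

First find gcd(52114616, 64981309):
64981309 = 1*52114616 + 12866693
52114616 = 4*12866693 + 647844
12866693 = 19*647844 + 557657
647844 = 1*557657 + 90187
557657 = 6*90187 + 16535
90187 = 5*16535 + 7512
16535 = 2*7512 + 1511
7512 = 4*1511 + 1468
1511 = 1*1468 + 43
1468 = 34*43 + 6
43 = 7*6 + 1
6 = 6*1 + 0
gcd = 1, so a unique solution mod 64981309 exists.
Back-substitute for the Bézout coefficients:
1 = 43 − 7·6
1 = −7·1468 + 239·43
1 = 239·1511 − 246·1468
1 = −246·7512 + 1223·1511
1 = 1223·16535 − 2692·7512
1 = −2692·90187 + 14683·16535
1 = 14683·557657 − 90790·90187
1 = −90790·647844 + 105473·557657
1 = 105473·12866693 − 2094777·647844
1 = −2094777·52114616 + 8484581·12866693
1 = 8484581·64981309 − 10579358·52114616
So 52114616·(-10579358) ≡ 1 (mod 64981309), giving 52114616⁻¹ ≡ 54401951.
x ≡ 52114616⁻¹·6324655 ≡ 54401951·6324655 ≡ 9536647 (mod 64981309).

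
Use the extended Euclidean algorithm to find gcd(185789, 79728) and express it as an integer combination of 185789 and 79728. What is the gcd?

1

Apply Euclid's algorithm to 185789 and 79728:
185789 = 2*79728 + 26333
79728 = 3*26333 + 729
26333 = 36*729 + 89
729 = 8*89 + 17
89 = 5*17 + 4
17 = 4*4 + 1
4 = 4*1 + 0
gcd(185789, 79728) = 1.
Working backward:
1 = 17 − 4·4
1 = −4·89 + 21·17
1 = 21·729 − 172·89
1 = −172·26333 + 6213·729
1 = 6213·79728 − 18811·26333
1 = −18811·185789 + 43835·79728
So 1 = (-18811)·185789 + (43835)·79728.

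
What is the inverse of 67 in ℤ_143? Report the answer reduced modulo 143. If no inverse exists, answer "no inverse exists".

Apply the Euclidean algorithm to 143 and 67:
143 = 2·67 + 9
67 = 7·9 + 4
9 = 2·4 + 1
4 = 4·1 + 0
gcd = 1, so the inverse exists. Back-substitute:
1 = 9 − 2·4
1 = −2·67 + 15·9
1 = 15·143 − 32·67
Thus 67·(-32) ≡ 1 (mod 143); reducing, -32 mod 143 = 111.

111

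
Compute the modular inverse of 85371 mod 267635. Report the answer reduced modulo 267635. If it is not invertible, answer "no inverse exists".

gcd(267635, 85371) by repeated division:
267635 = 3*85371 + 11522
85371 = 7*11522 + 4717
11522 = 2*4717 + 2088
4717 = 2*2088 + 541
2088 = 3*541 + 465
541 = 1*465 + 76
465 = 6*76 + 9
76 = 8*9 + 4
9 = 2*4 + 1
4 = 4*1 + 0
The gcd is 1. Working backward:
1 = 9 − 2·4
1 = −2·76 + 17·9
1 = 17·465 − 104·76
1 = −104·541 + 121·465
1 = 121·2088 − 467·541
1 = −467·4717 + 1055·2088
1 = 1055·11522 − 2577·4717
1 = −2577·85371 + 19094·11522
1 = 19094·267635 − 59859·85371
Hence 85371⁻¹ ≡ -59859 ≡ 207776 (mod 267635).

207776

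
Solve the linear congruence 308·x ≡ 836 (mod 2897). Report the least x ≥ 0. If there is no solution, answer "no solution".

2072

First find gcd(308, 2897):
2897 = 9*308 + 125
308 = 2*125 + 58
125 = 2*58 + 9
58 = 6*9 + 4
9 = 2*4 + 1
4 = 4*1 + 0
gcd = 1, so a unique solution mod 2897 exists.
Back-substitute for the Bézout coefficients:
1 = 9 − 2·4
1 = −2·58 + 13·9
1 = 13·125 − 28·58
1 = −28·308 + 69·125
1 = 69·2897 − 649·308
So 308·(-649) ≡ 1 (mod 2897), giving 308⁻¹ ≡ 2248.
x ≡ 308⁻¹·836 ≡ 2248·836 ≡ 2072 (mod 2897).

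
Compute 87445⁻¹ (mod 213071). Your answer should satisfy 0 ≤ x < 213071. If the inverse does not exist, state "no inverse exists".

163605

Apply the Euclidean algorithm to 213071 and 87445:
213071 = 2×87445 + 38181
87445 = 2×38181 + 11083
38181 = 3×11083 + 4932
11083 = 2×4932 + 1219
4932 = 4×1219 + 56
1219 = 21×56 + 43
56 = 1×43 + 13
43 = 3×13 + 4
13 = 3×4 + 1
4 = 4×1 + 0
gcd = 1, so the inverse exists. Back-substitute:
1 = 13 − 3·4
1 = −3·43 + 10·13
1 = 10·56 − 13·43
1 = −13·1219 + 283·56
1 = 283·4932 − 1145·1219
1 = −1145·11083 + 2573·4932
1 = 2573·38181 − 8864·11083
1 = −8864·87445 + 20301·38181
1 = 20301·213071 − 49466·87445
So 87445·(-49466) ≡ 1 (mod 213071), and -49466 ≡ 163605 (mod 213071).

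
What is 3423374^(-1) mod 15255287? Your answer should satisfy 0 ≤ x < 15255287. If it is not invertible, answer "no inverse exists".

13114045

gcd(15255287, 3423374) by repeated division:
15255287 = 4·3423374 + 1561791
3423374 = 2·1561791 + 299792
1561791 = 5·299792 + 62831
299792 = 4·62831 + 48468
62831 = 1·48468 + 14363
48468 = 3·14363 + 5379
14363 = 2·5379 + 3605
5379 = 1·3605 + 1774
3605 = 2·1774 + 57
1774 = 31·57 + 7
57 = 8·7 + 1
7 = 7·1 + 0
Since gcd(3423374, 15255287) = 1, back-substitute to write 1 as a combination:
1 = 57 − 8·7
1 = −8·1774 + 249·57
1 = 249·3605 − 506·1774
1 = −506·5379 + 755·3605
1 = 755·14363 − 2016·5379
1 = −2016·48468 + 6803·14363
1 = 6803·62831 − 8819·48468
1 = −8819·299792 + 42079·62831
1 = 42079·1561791 − 219214·299792
1 = −219214·3423374 + 480507·1561791
1 = 480507·15255287 − 2141242·3423374
So 3423374·(-2141242) ≡ 1 (mod 15255287), and -2141242 ≡ 13114045 (mod 15255287).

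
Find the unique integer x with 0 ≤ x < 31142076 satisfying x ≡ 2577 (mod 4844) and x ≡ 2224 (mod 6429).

Write x = 2577 + 4844·k. Then 4844·k ≡ 2224 − 2577 ≡ 6076 (mod 6429).
Need 4844⁻¹ mod 6429. Extended Euclid on (6429, 4844):
6429 = 1·4844 + 1585
4844 = 3·1585 + 89
1585 = 17·89 + 72
89 = 1·72 + 17
72 = 4·17 + 4
17 = 4·4 + 1
4 = 4·1 + 0
Back-substitute:
1 = 17 − 4·4
1 = −4·72 + 17·17
1 = 17·89 − 21·72
1 = −21·1585 + 374·89
1 = 374·4844 − 1143·1585
1 = −1143·6429 + 1517·4844
4844⁻¹ ≡ 1517 (mod 6429), so k ≡ 1517·6076 ≡ 4535 (mod 6429).
x = 2577 + 4844·4535 = 21970117.

21970117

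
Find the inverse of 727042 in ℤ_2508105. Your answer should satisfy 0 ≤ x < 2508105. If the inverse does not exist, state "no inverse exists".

2029333

Apply the Euclidean algorithm to 2508105 and 727042:
2508105 = 3×727042 + 326979
727042 = 2×326979 + 73084
326979 = 4×73084 + 34643
73084 = 2×34643 + 3798
34643 = 9×3798 + 461
3798 = 8×461 + 110
461 = 4×110 + 21
110 = 5×21 + 5
21 = 4×5 + 1
5 = 5×1 + 0
gcd = 1, so the inverse exists. Back-substitute:
1 = 21 − 4·5
1 = −4·110 + 21·21
1 = 21·461 − 88·110
1 = −88·3798 + 725·461
1 = 725·34643 − 6613·3798
1 = −6613·73084 + 13951·34643
1 = 13951·326979 − 62417·73084
1 = −62417·727042 + 138785·326979
1 = 138785·2508105 − 478772·727042
Thus 727042·(-478772) ≡ 1 (mod 2508105); reducing, -478772 mod 2508105 = 2029333.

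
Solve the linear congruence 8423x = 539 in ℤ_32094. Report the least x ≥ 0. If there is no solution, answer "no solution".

First find gcd(8423, 32094):
32094 = 3×8423 + 6825
8423 = 1×6825 + 1598
6825 = 4×1598 + 433
1598 = 3×433 + 299
433 = 1×299 + 134
299 = 2×134 + 31
134 = 4×31 + 10
31 = 3×10 + 1
10 = 10×1 + 0
gcd = 1, so a unique solution mod 32094 exists.
Back-substitute for the Bézout coefficients:
1 = 31 − 3·10
1 = −3·134 + 13·31
1 = 13·299 − 29·134
1 = −29·433 + 42·299
1 = 42·1598 − 155·433
1 = −155·6825 + 662·1598
1 = 662·8423 − 817·6825
1 = −817·32094 + 3113·8423
So 8423·(3113) ≡ 1 (mod 32094), giving 8423⁻¹ ≡ 3113.
x ≡ 8423⁻¹·539 ≡ 3113·539 ≡ 9019 (mod 32094).

9019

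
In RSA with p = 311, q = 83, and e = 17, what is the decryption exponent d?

φ(n) = (p−1)(q−1) = 310·82 = 25420.
Need d with 17·d ≡ 1 (mod 25420). Apply the extended Euclidean algorithm:
25420 = 1495×17 + 5
17 = 3×5 + 2
5 = 2×2 + 1
2 = 2×1 + 0
Back-substitute:
1 = 5 − 2·2
1 = −2·17 + 7·5
1 = 7·25420 − 10467·17
So 17·(-10467) ≡ 1 (mod 25420), hence d ≡ -10467 ≡ 14953 (mod 25420).

14953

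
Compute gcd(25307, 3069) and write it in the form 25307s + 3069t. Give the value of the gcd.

1

Repeated division:
25307 = 8·3069 + 755
3069 = 4·755 + 49
755 = 15·49 + 20
49 = 2·20 + 9
20 = 2·9 + 2
9 = 4·2 + 1
2 = 2·1 + 0
gcd(25307, 3069) = 1.
Working backward:
1 = 9 − 4·2
1 = −4·20 + 9·9
1 = 9·49 − 22·20
1 = −22·755 + 339·49
1 = 339·3069 − 1378·755
1 = −1378·25307 + 11363·3069
So 1 = (-1378)·25307 + (11363)·3069.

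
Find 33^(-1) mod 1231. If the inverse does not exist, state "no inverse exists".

gcd(1231, 33) by repeated division:
1231 = 37*33 + 10
33 = 3*10 + 3
10 = 3*3 + 1
3 = 3*1 + 0
The gcd is 1. Working backward:
1 = 10 − 3·3
1 = −3·33 + 10·10
1 = 10·1231 − 373·33
So 33·(-373) ≡ 1 (mod 1231), and -373 ≡ 858 (mod 1231).

858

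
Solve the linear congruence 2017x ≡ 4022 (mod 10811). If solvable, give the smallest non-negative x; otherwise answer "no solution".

10277

First find gcd(2017, 10811):
10811 = 5×2017 + 726
2017 = 2×726 + 565
726 = 1×565 + 161
565 = 3×161 + 82
161 = 1×82 + 79
82 = 1×79 + 3
79 = 26×3 + 1
3 = 3×1 + 0
gcd = 1, so a unique solution mod 10811 exists.
Back-substitute for the Bézout coefficients:
1 = 79 − 26·3
1 = −26·82 + 27·79
1 = 27·161 − 53·82
1 = −53·565 + 186·161
1 = 186·726 − 239·565
1 = −239·2017 + 664·726
1 = 664·10811 − 3559·2017
So 2017·(-3559) ≡ 1 (mod 10811), giving 2017⁻¹ ≡ 7252.
x ≡ 2017⁻¹·4022 ≡ 7252·4022 ≡ 10277 (mod 10811).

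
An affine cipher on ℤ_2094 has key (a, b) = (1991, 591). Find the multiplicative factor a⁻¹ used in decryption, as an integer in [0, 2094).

Run Euclid on (2094, 1991):
2094 = 1×1991 + 103
1991 = 19×103 + 34
103 = 3×34 + 1
34 = 34×1 + 0
gcd = 1, so the inverse exists. Back-substitute:
1 = 103 − 3·34
1 = −3·1991 + 58·103
1 = 58·2094 − 61·1991
So 1991·(-61) ≡ 1 (mod 2094), and -61 ≡ 2033 (mod 2094).

2033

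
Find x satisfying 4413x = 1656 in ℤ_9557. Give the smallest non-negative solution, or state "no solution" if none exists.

3983

First find gcd(4413, 9557):
9557 = 2×4413 + 731
4413 = 6×731 + 27
731 = 27×27 + 2
27 = 13×2 + 1
2 = 2×1 + 0
gcd = 1, so a unique solution mod 9557 exists.
Back-substitute for the Bézout coefficients:
1 = 27 − 13·2
1 = −13·731 + 352·27
1 = 352·4413 − 2125·731
1 = −2125·9557 + 4602·4413
So 4413·(4602) ≡ 1 (mod 9557), giving 4413⁻¹ ≡ 4602.
x ≡ 4413⁻¹·1656 ≡ 4602·1656 ≡ 3983 (mod 9557).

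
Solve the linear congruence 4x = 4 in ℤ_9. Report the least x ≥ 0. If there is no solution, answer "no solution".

1

First find gcd(4, 9):
9 = 2*4 + 1
4 = 4*1 + 0
gcd = 1, so a unique solution mod 9 exists.
Back-substitute for the Bézout coefficients:
1 = 9 − 2·4
So 4·(-2) ≡ 1 (mod 9), giving 4⁻¹ ≡ 7.
x ≡ 4⁻¹·4 ≡ 7·4 ≡ 1 (mod 9).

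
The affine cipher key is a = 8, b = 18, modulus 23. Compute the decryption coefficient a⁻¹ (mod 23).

Extended Euclidean algorithm:
23 = 2*8 + 7
8 = 1*7 + 1
7 = 7*1 + 0
gcd = 1, so the inverse exists. Back-substitute:
1 = 8 − 7
1 = −23 + 3·8
So 8·3 ≡ 1 (mod 23).

3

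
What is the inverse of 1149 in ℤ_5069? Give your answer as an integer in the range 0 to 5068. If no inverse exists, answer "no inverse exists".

2572

Extended Euclidean algorithm:
5069 = 4*1149 + 473
1149 = 2*473 + 203
473 = 2*203 + 67
203 = 3*67 + 2
67 = 33*2 + 1
2 = 2*1 + 0
The gcd is 1. Working backward:
1 = 67 − 33·2
1 = −33·203 + 100·67
1 = 100·473 − 233·203
1 = −233·1149 + 566·473
1 = 566·5069 − 2497·1149
Thus 1149·(-2497) ≡ 1 (mod 5069); reducing, -2497 mod 5069 = 2572.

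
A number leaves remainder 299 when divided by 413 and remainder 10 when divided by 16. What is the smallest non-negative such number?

4842

Write x = 299 + 413·k. Then 413·k ≡ 10 − 299 ≡ 15 (mod 16).
Need 413⁻¹ mod 16. Extended Euclid on (16, 13):
16 = 1·13 + 3
13 = 4·3 + 1
3 = 3·1 + 0
Back-substitute:
1 = 13 − 4·3
1 = −4·16 + 5·13
413⁻¹ ≡ 5 (mod 16), so k ≡ 5·15 ≡ 11 (mod 16).
x = 299 + 413·11 = 4842.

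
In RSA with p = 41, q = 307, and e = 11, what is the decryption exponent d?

4451

φ(n) = (p−1)(q−1) = 40·306 = 12240.
Need d with 11·d ≡ 1 (mod 12240). Apply the extended Euclidean algorithm:
12240 = 1112·11 + 8
11 = 1·8 + 3
8 = 2·3 + 2
3 = 1·2 + 1
2 = 2·1 + 0
Back-substitute:
1 = 3 − 2
1 = −8 + 3·3
1 = 3·11 − 4·8
1 = −4·12240 + 4451·11
So 11·4451 ≡ 1 (mod 12240), hence d = 4451.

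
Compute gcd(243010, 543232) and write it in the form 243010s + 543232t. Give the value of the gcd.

Euclidean algorithm:
543232 = 2·243010 + 57212
243010 = 4·57212 + 14162
57212 = 4·14162 + 564
14162 = 25·564 + 62
564 = 9·62 + 6
62 = 10·6 + 2
6 = 3·2 + 0
gcd(243010, 543232) = 2.
Working backward:
2 = 62 − 10·6
2 = −10·564 + 91·62
2 = 91·14162 − 2285·564
2 = −2285·57212 + 9231·14162
2 = 9231·243010 − 39209·57212
2 = −39209·543232 + 87649·243010
So 2 = (-39209)·543232 + (87649)·243010.

2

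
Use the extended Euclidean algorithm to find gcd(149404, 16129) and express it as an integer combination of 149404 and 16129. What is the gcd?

Euclidean algorithm:
149404 = 9*16129 + 4243
16129 = 3*4243 + 3400
4243 = 1*3400 + 843
3400 = 4*843 + 28
843 = 30*28 + 3
28 = 9*3 + 1
3 = 3*1 + 0
gcd(149404, 16129) = 1.
Express as a combination:
1 = 28 − 9·3
1 = −9·843 + 271·28
1 = 271·3400 − 1093·843
1 = −1093·4243 + 1364·3400
1 = 1364·16129 − 5185·4243
1 = −5185·149404 + 48029·16129
So 1 = (-5185)·149404 + (48029)·16129.

1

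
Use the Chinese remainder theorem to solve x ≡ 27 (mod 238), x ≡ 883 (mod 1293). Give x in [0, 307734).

300859

Write x = 27 + 238·k. Then 238·k ≡ 883 − 27 ≡ 856 (mod 1293).
Need 238⁻¹ mod 1293. Extended Euclid on (1293, 238):
1293 = 5*238 + 103
238 = 2*103 + 32
103 = 3*32 + 7
32 = 4*7 + 4
7 = 1*4 + 3
4 = 1*3 + 1
3 = 3*1 + 0
Back-substitute:
1 = 4 − 3
1 = −7 + 2·4
1 = 2·32 − 9·7
1 = −9·103 + 29·32
1 = 29·238 − 67·103
1 = −67·1293 + 364·238
238⁻¹ ≡ 364 (mod 1293), so k ≡ 364·856 ≡ 1264 (mod 1293).
x = 27 + 238·1264 = 300859.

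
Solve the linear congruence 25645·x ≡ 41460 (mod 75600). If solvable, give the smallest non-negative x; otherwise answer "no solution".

First find gcd(25645, 75600):
75600 = 2·25645 + 24310
25645 = 1·24310 + 1335
24310 = 18·1335 + 280
1335 = 4·280 + 215
280 = 1·215 + 65
215 = 3·65 + 20
65 = 3·20 + 5
20 = 4·5 + 0
gcd = 5 and 5 | 41460, so solutions exist. Divide through by 5: 5129x ≡ 8292 (mod 15120).
Now find 5129⁻¹ mod 15120:
15120 = 2·5129 + 4862
5129 = 1·4862 + 267
4862 = 18·267 + 56
267 = 4·56 + 43
56 = 1·43 + 13
43 = 3·13 + 4
13 = 3·4 + 1
4 = 4·1 + 0
Back-substitute:
1 = 13 − 3·4
1 = −3·43 + 10·13
1 = 10·56 − 13·43
1 = −13·267 + 62·56
1 = 62·4862 − 1129·267
1 = −1129·5129 + 1191·4862
1 = 1191·15120 − 3511·5129
So 5129·(-3511) ≡ 1 (mod 15120), i.e. 5129⁻¹ ≡ 11609.
Then x ≡ 11609·8292 ≡ 7908 (mod 15120); the smallest non-negative solution is x = 7908.

7908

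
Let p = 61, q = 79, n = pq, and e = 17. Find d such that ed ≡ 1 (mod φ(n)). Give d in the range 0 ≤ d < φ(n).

φ(n) = (p−1)(q−1) = 60·78 = 4680.
Need d with 17·d ≡ 1 (mod 4680). Apply the extended Euclidean algorithm:
4680 = 275*17 + 5
17 = 3*5 + 2
5 = 2*2 + 1
2 = 2*1 + 0
Back-substitute:
1 = 5 − 2·2
1 = −2·17 + 7·5
1 = 7·4680 − 1927·17
So 17·(-1927) ≡ 1 (mod 4680), hence d ≡ -1927 ≡ 2753 (mod 4680).

2753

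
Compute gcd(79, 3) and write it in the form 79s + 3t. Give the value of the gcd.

1

Repeated division:
79 = 26×3 + 1
3 = 3×1 + 0
gcd(79, 3) = 1.
Working backward:
1 = 79 − 26·3
So 1 = (1)·79 + (-26)·3.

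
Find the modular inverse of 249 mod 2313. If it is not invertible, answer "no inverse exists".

Euclidean algorithm on 2313, 249:
2313 = 9×249 + 72
249 = 3×72 + 33
72 = 2×33 + 6
33 = 5×6 + 3
6 = 2×3 + 0
gcd(249, 2313) = 3 ≠ 1, so 249 has no multiplicative inverse modulo 2313.

no inverse exists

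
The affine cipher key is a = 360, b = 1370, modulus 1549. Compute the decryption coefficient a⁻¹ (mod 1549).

1080

gcd(1549, 360) by repeated division:
1549 = 4*360 + 109
360 = 3*109 + 33
109 = 3*33 + 10
33 = 3*10 + 3
10 = 3*3 + 1
3 = 3*1 + 0
Since gcd(360, 1549) = 1, back-substitute to write 1 as a combination:
1 = 10 − 3·3
1 = −3·33 + 10·10
1 = 10·109 − 33·33
1 = −33·360 + 109·109
1 = 109·1549 − 469·360
Hence 360⁻¹ ≡ -469 ≡ 1080 (mod 1549).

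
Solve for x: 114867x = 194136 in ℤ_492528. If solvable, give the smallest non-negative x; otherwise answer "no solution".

First find gcd(114867, 492528):
492528 = 4×114867 + 33060
114867 = 3×33060 + 15687
33060 = 2×15687 + 1686
15687 = 9×1686 + 513
1686 = 3×513 + 147
513 = 3×147 + 72
147 = 2×72 + 3
72 = 24×3 + 0
gcd = 3 and 3 | 194136, so solutions exist. Divide through by 3: 38289x ≡ 64712 (mod 164176).
Now find 38289⁻¹ mod 164176:
164176 = 4·38289 + 11020
38289 = 3·11020 + 5229
11020 = 2·5229 + 562
5229 = 9·562 + 171
562 = 3·171 + 49
171 = 3·49 + 24
49 = 2·24 + 1
24 = 24·1 + 0
Back-substitute:
1 = 49 − 2·24
1 = −2·171 + 7·49
1 = 7·562 − 23·171
1 = −23·5229 + 214·562
1 = 214·11020 − 451·5229
1 = −451·38289 + 1567·11020
1 = 1567·164176 − 6719·38289
So 38289·(-6719) ≡ 1 (mod 164176), i.e. 38289⁻¹ ≡ 157457.
Then x ≡ 157457·64712 ≡ 102296 (mod 164176); the smallest non-negative solution is x = 102296.

102296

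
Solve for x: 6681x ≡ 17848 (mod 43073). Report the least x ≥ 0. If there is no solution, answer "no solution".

40355

First find gcd(6681, 43073):
43073 = 6×6681 + 2987
6681 = 2×2987 + 707
2987 = 4×707 + 159
707 = 4×159 + 71
159 = 2×71 + 17
71 = 4×17 + 3
17 = 5×3 + 2
3 = 1×2 + 1
2 = 2×1 + 0
gcd = 1, so a unique solution mod 43073 exists.
Back-substitute for the Bézout coefficients:
1 = 3 − 2
1 = −17 + 6·3
1 = 6·71 − 25·17
1 = −25·159 + 56·71
1 = 56·707 − 249·159
1 = −249·2987 + 1052·707
1 = 1052·6681 − 2353·2987
1 = −2353·43073 + 15170·6681
So 6681·(15170) ≡ 1 (mod 43073), giving 6681⁻¹ ≡ 15170.
x ≡ 6681⁻¹·17848 ≡ 15170·17848 ≡ 40355 (mod 43073).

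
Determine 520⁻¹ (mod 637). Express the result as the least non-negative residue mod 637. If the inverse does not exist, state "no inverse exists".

Compute gcd(520, 637):
637 = 1*520 + 117
520 = 4*117 + 52
117 = 2*52 + 13
52 = 4*13 + 0
The gcd is 13, not 1, hence no inverse exists.

no inverse exists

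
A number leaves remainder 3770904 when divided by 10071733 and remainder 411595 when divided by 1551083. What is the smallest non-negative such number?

Write x = 3770904 + 10071733·k. Then 10071733·k ≡ 411595 − 3770904 ≡ 1293940 (mod 1551083).
Need 10071733⁻¹ mod 1551083. Extended Euclid on (1551083, 765235):
1551083 = 2·765235 + 20613
765235 = 37·20613 + 2554
20613 = 8·2554 + 181
2554 = 14·181 + 20
181 = 9·20 + 1
20 = 20·1 + 0
Back-substitute:
1 = 181 − 9·20
1 = −9·2554 + 127·181
1 = 127·20613 − 1025·2554
1 = −1025·765235 + 38052·20613
1 = 38052·1551083 − 77129·765235
10071733⁻¹ ≡ 1473954 (mod 1551083), so k ≡ 1473954·1293940 ≡ 1035209 (mod 1551083).
x = 3770904 + 10071733·1035209 = 10426352418101.

10426352418101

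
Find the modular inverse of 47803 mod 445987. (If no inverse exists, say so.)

108299

Extended Euclidean algorithm:
445987 = 9*47803 + 15760
47803 = 3*15760 + 523
15760 = 30*523 + 70
523 = 7*70 + 33
70 = 2*33 + 4
33 = 8*4 + 1
4 = 4*1 + 0
The gcd is 1. Working backward:
1 = 33 − 8·4
1 = −8·70 + 17·33
1 = 17·523 − 127·70
1 = −127·15760 + 3827·523
1 = 3827·47803 − 11608·15760
1 = −11608·445987 + 108299·47803
So 47803·108299 ≡ 1 (mod 445987).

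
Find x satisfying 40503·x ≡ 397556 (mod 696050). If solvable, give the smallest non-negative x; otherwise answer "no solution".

First find gcd(40503, 696050):
696050 = 17*40503 + 7499
40503 = 5*7499 + 3008
7499 = 2*3008 + 1483
3008 = 2*1483 + 42
1483 = 35*42 + 13
42 = 3*13 + 3
13 = 4*3 + 1
3 = 3*1 + 0
gcd = 1, so a unique solution mod 696050 exists.
Back-substitute for the Bézout coefficients:
1 = 13 − 4·3
1 = −4·42 + 13·13
1 = 13·1483 − 459·42
1 = −459·3008 + 931·1483
1 = 931·7499 − 2321·3008
1 = −2321·40503 + 12536·7499
1 = 12536·696050 − 215433·40503
So 40503·(-215433) ≡ 1 (mod 696050), giving 40503⁻¹ ≡ 480617.
x ≡ 40503⁻¹·397556 ≡ 480617·397556 ≡ 182602 (mod 696050).

182602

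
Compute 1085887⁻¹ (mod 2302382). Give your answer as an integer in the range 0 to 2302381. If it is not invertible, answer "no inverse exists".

756161

Extended Euclidean algorithm:
2302382 = 2*1085887 + 130608
1085887 = 8*130608 + 41023
130608 = 3*41023 + 7539
41023 = 5*7539 + 3328
7539 = 2*3328 + 883
3328 = 3*883 + 679
883 = 1*679 + 204
679 = 3*204 + 67
204 = 3*67 + 3
67 = 22*3 + 1
3 = 3*1 + 0
The gcd is 1. Working backward:
1 = 67 − 22·3
1 = −22·204 + 67·67
1 = 67·679 − 223·204
1 = −223·883 + 290·679
1 = 290·3328 − 1093·883
1 = −1093·7539 + 2476·3328
1 = 2476·41023 − 13473·7539
1 = −13473·130608 + 42895·41023
1 = 42895·1085887 − 356633·130608
1 = −356633·2302382 + 756161·1085887
So 1085887·756161 ≡ 1 (mod 2302382).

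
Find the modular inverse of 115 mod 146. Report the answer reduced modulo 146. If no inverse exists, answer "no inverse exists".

gcd(146, 115) by repeated division:
146 = 1×115 + 31
115 = 3×31 + 22
31 = 1×22 + 9
22 = 2×9 + 4
9 = 2×4 + 1
4 = 4×1 + 0
Since gcd(115, 146) = 1, back-substitute to write 1 as a combination:
1 = 9 − 2·4
1 = −2·22 + 5·9
1 = 5·31 − 7·22
1 = −7·115 + 26·31
1 = 26·146 − 33·115
Thus 115·(-33) ≡ 1 (mod 146); reducing, -33 mod 146 = 113.

113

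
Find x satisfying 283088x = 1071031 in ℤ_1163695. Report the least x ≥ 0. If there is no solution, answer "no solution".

First find gcd(283088, 1163695):
1163695 = 4×283088 + 31343
283088 = 9×31343 + 1001
31343 = 31×1001 + 312
1001 = 3×312 + 65
312 = 4×65 + 52
65 = 1×52 + 13
52 = 4×13 + 0
gcd = 13 and 13 | 1071031, so solutions exist. Divide through by 13: 21776x ≡ 82387 (mod 89515).
Now find 21776⁻¹ mod 89515:
89515 = 4×21776 + 2411
21776 = 9×2411 + 77
2411 = 31×77 + 24
77 = 3×24 + 5
24 = 4×5 + 4
5 = 1×4 + 1
4 = 4×1 + 0
Back-substitute:
1 = 5 − 4
1 = −24 + 5·5
1 = 5·77 − 16·24
1 = −16·2411 + 501·77
1 = 501·21776 − 4525·2411
1 = −4525·89515 + 18601·21776
So 21776⁻¹ ≡ 18601 (mod 89515).
Then x ≡ 18601·82387 ≡ 73302 (mod 89515); the smallest non-negative solution is x = 73302.

73302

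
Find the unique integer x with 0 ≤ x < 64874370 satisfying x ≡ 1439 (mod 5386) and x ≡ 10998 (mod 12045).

Write x = 1439 + 5386·k. Then 5386·k ≡ 10998 − 1439 ≡ 9559 (mod 12045).
Need 5386⁻¹ mod 12045. Extended Euclid on (12045, 5386):
12045 = 2×5386 + 1273
5386 = 4×1273 + 294
1273 = 4×294 + 97
294 = 3×97 + 3
97 = 32×3 + 1
3 = 3×1 + 0
Back-substitute:
1 = 97 − 32·3
1 = −32·294 + 97·97
1 = 97·1273 − 420·294
1 = −420·5386 + 1777·1273
1 = 1777·12045 − 3974·5386
5386⁻¹ ≡ 8071 (mod 12045), so k ≡ 8071·9559 ≡ 2464 (mod 12045).
x = 1439 + 5386·2464 = 13272543.

13272543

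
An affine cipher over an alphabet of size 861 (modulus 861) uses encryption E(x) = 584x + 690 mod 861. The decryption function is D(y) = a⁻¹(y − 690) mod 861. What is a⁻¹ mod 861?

Run Euclid on (861, 584):
861 = 1*584 + 277
584 = 2*277 + 30
277 = 9*30 + 7
30 = 4*7 + 2
7 = 3*2 + 1
2 = 2*1 + 0
gcd = 1, so the inverse exists. Back-substitute:
1 = 7 − 3·2
1 = −3·30 + 13·7
1 = 13·277 − 120·30
1 = −120·584 + 253·277
1 = 253·861 − 373·584
Hence 584⁻¹ ≡ -373 ≡ 488 (mod 861).

488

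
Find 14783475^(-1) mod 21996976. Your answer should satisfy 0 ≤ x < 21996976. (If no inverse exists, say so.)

12108139

Extended Euclidean algorithm:
21996976 = 1×14783475 + 7213501
14783475 = 2×7213501 + 356473
7213501 = 20×356473 + 84041
356473 = 4×84041 + 20309
84041 = 4×20309 + 2805
20309 = 7×2805 + 674
2805 = 4×674 + 109
674 = 6×109 + 20
109 = 5×20 + 9
20 = 2×9 + 2
9 = 4×2 + 1
2 = 2×1 + 0
gcd = 1, so the inverse exists. Back-substitute:
1 = 9 − 4·2
1 = −4·20 + 9·9
1 = 9·109 − 49·20
1 = −49·674 + 303·109
1 = 303·2805 − 1261·674
1 = −1261·20309 + 9130·2805
1 = 9130·84041 − 37781·20309
1 = −37781·356473 + 160254·84041
1 = 160254·7213501 − 3242861·356473
1 = −3242861·14783475 + 6645976·7213501
1 = 6645976·21996976 − 9888837·14783475
So 14783475·(-9888837) ≡ 1 (mod 21996976), and -9888837 ≡ 12108139 (mod 21996976).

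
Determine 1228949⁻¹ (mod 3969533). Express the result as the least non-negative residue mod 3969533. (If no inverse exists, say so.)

2257466

Extended Euclidean algorithm:
3969533 = 3×1228949 + 282686
1228949 = 4×282686 + 98205
282686 = 2×98205 + 86276
98205 = 1×86276 + 11929
86276 = 7×11929 + 2773
11929 = 4×2773 + 837
2773 = 3×837 + 262
837 = 3×262 + 51
262 = 5×51 + 7
51 = 7×7 + 2
7 = 3×2 + 1
2 = 2×1 + 0
The gcd is 1. Working backward:
1 = 7 − 3·2
1 = −3·51 + 22·7
1 = 22·262 − 113·51
1 = −113·837 + 361·262
1 = 361·2773 − 1196·837
1 = −1196·11929 + 5145·2773
1 = 5145·86276 − 37211·11929
1 = −37211·98205 + 42356·86276
1 = 42356·282686 − 121923·98205
1 = −121923·1228949 + 530048·282686
1 = 530048·3969533 − 1712067·1228949
Thus 1228949·(-1712067) ≡ 1 (mod 3969533); reducing, -1712067 mod 3969533 = 2257466.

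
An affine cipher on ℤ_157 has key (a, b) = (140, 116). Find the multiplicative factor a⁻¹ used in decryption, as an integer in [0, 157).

Apply the Euclidean algorithm to 157 and 140:
157 = 1×140 + 17
140 = 8×17 + 4
17 = 4×4 + 1
4 = 4×1 + 0
Since gcd(140, 157) = 1, back-substitute to write 1 as a combination:
1 = 17 − 4·4
1 = −4·140 + 33·17
1 = 33·157 − 37·140
Thus 140·(-37) ≡ 1 (mod 157); reducing, -37 mod 157 = 120.

120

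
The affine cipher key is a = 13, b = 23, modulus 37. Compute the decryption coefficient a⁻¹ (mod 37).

20

gcd(37, 13) by repeated division:
37 = 2·13 + 11
13 = 1·11 + 2
11 = 5·2 + 1
2 = 2·1 + 0
gcd = 1, so the inverse exists. Back-substitute:
1 = 11 − 5·2
1 = −5·13 + 6·11
1 = 6·37 − 17·13
Hence 13⁻¹ ≡ -17 ≡ 20 (mod 37).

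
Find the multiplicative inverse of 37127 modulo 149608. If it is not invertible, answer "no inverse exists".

Extended Euclidean algorithm:
149608 = 4·37127 + 1100
37127 = 33·1100 + 827
1100 = 1·827 + 273
827 = 3·273 + 8
273 = 34·8 + 1
8 = 8·1 + 0
Since gcd(37127, 149608) = 1, back-substitute to write 1 as a combination:
1 = 273 − 34·8
1 = −34·827 + 103·273
1 = 103·1100 − 137·827
1 = −137·37127 + 4624·1100
1 = 4624·149608 − 18633·37127
So 37127·(-18633) ≡ 1 (mod 149608), and -18633 ≡ 130975 (mod 149608).

130975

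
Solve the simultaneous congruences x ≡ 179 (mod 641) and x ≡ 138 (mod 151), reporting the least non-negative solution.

67484

Write x = 179 + 641·k. Then 641·k ≡ 138 − 179 ≡ 110 (mod 151).
Need 641⁻¹ mod 151. Extended Euclid on (151, 37):
151 = 4×37 + 3
37 = 12×3 + 1
3 = 3×1 + 0
Back-substitute:
1 = 37 − 12·3
1 = −12·151 + 49·37
641⁻¹ ≡ 49 (mod 151), so k ≡ 49·110 ≡ 105 (mod 151).
x = 179 + 641·105 = 67484.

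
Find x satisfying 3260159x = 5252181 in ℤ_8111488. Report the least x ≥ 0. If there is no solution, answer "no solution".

gcd(3260159, 8111488):
8111488 = 2*3260159 + 1591170
3260159 = 2*1591170 + 77819
1591170 = 20*77819 + 34790
77819 = 2*34790 + 8239
34790 = 4*8239 + 1834
8239 = 4*1834 + 903
1834 = 2*903 + 28
903 = 32*28 + 7
28 = 4*7 + 0
gcd = 7, but 7 ∤ 5252181, so the congruence has no solution.

no solution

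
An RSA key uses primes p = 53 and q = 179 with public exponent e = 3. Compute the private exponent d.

6171

φ(n) = (p−1)(q−1) = 52·178 = 9256.
Need d with 3·d ≡ 1 (mod 9256). Apply the extended Euclidean algorithm:
9256 = 3085×3 + 1
3 = 3×1 + 0
Back-substitute:
1 = 9256 − 3085·3
So 3·(-3085) ≡ 1 (mod 9256), hence d ≡ -3085 ≡ 6171 (mod 9256).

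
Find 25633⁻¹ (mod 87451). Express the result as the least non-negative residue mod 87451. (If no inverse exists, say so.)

61403

Apply the Euclidean algorithm to 87451 and 25633:
87451 = 3×25633 + 10552
25633 = 2×10552 + 4529
10552 = 2×4529 + 1494
4529 = 3×1494 + 47
1494 = 31×47 + 37
47 = 1×37 + 10
37 = 3×10 + 7
10 = 1×7 + 3
7 = 2×3 + 1
3 = 3×1 + 0
Since gcd(25633, 87451) = 1, back-substitute to write 1 as a combination:
1 = 7 − 2·3
1 = −2·10 + 3·7
1 = 3·37 − 11·10
1 = −11·47 + 14·37
1 = 14·1494 − 445·47
1 = −445·4529 + 1349·1494
1 = 1349·10552 − 3143·4529
1 = −3143·25633 + 7635·10552
1 = 7635·87451 − 26048·25633
Hence 25633⁻¹ ≡ -26048 ≡ 61403 (mod 87451).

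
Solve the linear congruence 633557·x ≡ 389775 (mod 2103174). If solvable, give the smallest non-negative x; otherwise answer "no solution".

936033

First find gcd(633557, 2103174):
2103174 = 3*633557 + 202503
633557 = 3*202503 + 26048
202503 = 7*26048 + 20167
26048 = 1*20167 + 5881
20167 = 3*5881 + 2524
5881 = 2*2524 + 833
2524 = 3*833 + 25
833 = 33*25 + 8
25 = 3*8 + 1
8 = 8*1 + 0
gcd = 1, so a unique solution mod 2103174 exists.
Back-substitute for the Bézout coefficients:
1 = 25 − 3·8
1 = −3·833 + 100·25
1 = 100·2524 − 303·833
1 = −303·5881 + 706·2524
1 = 706·20167 − 2421·5881
1 = −2421·26048 + 3127·20167
1 = 3127·202503 − 24310·26048
1 = −24310·633557 + 76057·202503
1 = 76057·2103174 − 252481·633557
So 633557·(-252481) ≡ 1 (mod 2103174), giving 633557⁻¹ ≡ 1850693.
x ≡ 633557⁻¹·389775 ≡ 1850693·389775 ≡ 936033 (mod 2103174).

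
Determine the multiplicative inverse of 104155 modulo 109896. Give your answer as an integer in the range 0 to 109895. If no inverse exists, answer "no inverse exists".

74923

Apply the Euclidean algorithm to 109896 and 104155:
109896 = 1·104155 + 5741
104155 = 18·5741 + 817
5741 = 7·817 + 22
817 = 37·22 + 3
22 = 7·3 + 1
3 = 3·1 + 0
Since gcd(104155, 109896) = 1, back-substitute to write 1 as a combination:
1 = 22 − 7·3
1 = −7·817 + 260·22
1 = 260·5741 − 1827·817
1 = −1827·104155 + 33146·5741
1 = 33146·109896 − 34973·104155
So 104155·(-34973) ≡ 1 (mod 109896), and -34973 ≡ 74923 (mod 109896).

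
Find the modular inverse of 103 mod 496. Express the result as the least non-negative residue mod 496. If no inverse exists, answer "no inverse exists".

183

gcd(496, 103) by repeated division:
496 = 4×103 + 84
103 = 1×84 + 19
84 = 4×19 + 8
19 = 2×8 + 3
8 = 2×3 + 2
3 = 1×2 + 1
2 = 2×1 + 0
gcd = 1, so the inverse exists. Back-substitute:
1 = 3 − 2
1 = −8 + 3·3
1 = 3·19 − 7·8
1 = −7·84 + 31·19
1 = 31·103 − 38·84
1 = −38·496 + 183·103
So 103·183 ≡ 1 (mod 496).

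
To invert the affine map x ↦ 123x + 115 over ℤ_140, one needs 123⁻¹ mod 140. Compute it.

Extended Euclidean algorithm:
140 = 1×123 + 17
123 = 7×17 + 4
17 = 4×4 + 1
4 = 4×1 + 0
Since gcd(123, 140) = 1, back-substitute to write 1 as a combination:
1 = 17 − 4·4
1 = −4·123 + 29·17
1 = 29·140 − 33·123
Thus 123·(-33) ≡ 1 (mod 140); reducing, -33 mod 140 = 107.

107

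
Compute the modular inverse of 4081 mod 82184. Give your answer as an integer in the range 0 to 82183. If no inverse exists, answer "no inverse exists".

33369

Run Euclid on (82184, 4081):
82184 = 20×4081 + 564
4081 = 7×564 + 133
564 = 4×133 + 32
133 = 4×32 + 5
32 = 6×5 + 2
5 = 2×2 + 1
2 = 2×1 + 0
The gcd is 1. Working backward:
1 = 5 − 2·2
1 = −2·32 + 13·5
1 = 13·133 − 54·32
1 = −54·564 + 229·133
1 = 229·4081 − 1657·564
1 = −1657·82184 + 33369·4081
So 4081·33369 ≡ 1 (mod 82184).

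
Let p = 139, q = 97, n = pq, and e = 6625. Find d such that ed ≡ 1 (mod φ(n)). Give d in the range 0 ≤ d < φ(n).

6625

φ(n) = (p−1)(q−1) = 138·96 = 13248.
Need d with 6625·d ≡ 1 (mod 13248). Apply the extended Euclidean algorithm:
13248 = 1*6625 + 6623
6625 = 1*6623 + 2
6623 = 3311*2 + 1
2 = 2*1 + 0
Back-substitute:
1 = 6623 − 3311·2
1 = −3311·6625 + 3312·6623
1 = 3312·13248 − 6623·6625
So 6625·(-6623) ≡ 1 (mod 13248), hence d ≡ -6623 ≡ 6625 (mod 13248).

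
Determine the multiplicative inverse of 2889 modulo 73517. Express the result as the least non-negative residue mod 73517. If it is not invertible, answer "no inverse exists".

Extended Euclidean algorithm:
73517 = 25·2889 + 1292
2889 = 2·1292 + 305
1292 = 4·305 + 72
305 = 4·72 + 17
72 = 4·17 + 4
17 = 4·4 + 1
4 = 4·1 + 0
The gcd is 1. Working backward:
1 = 17 − 4·4
1 = −4·72 + 17·17
1 = 17·305 − 72·72
1 = −72·1292 + 305·305
1 = 305·2889 − 682·1292
1 = −682·73517 + 17355·2889
So 2889·17355 ≡ 1 (mod 73517).

17355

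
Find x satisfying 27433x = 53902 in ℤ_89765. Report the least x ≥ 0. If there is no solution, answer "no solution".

5509

First find gcd(27433, 89765):
89765 = 3×27433 + 7466
27433 = 3×7466 + 5035
7466 = 1×5035 + 2431
5035 = 2×2431 + 173
2431 = 14×173 + 9
173 = 19×9 + 2
9 = 4×2 + 1
2 = 2×1 + 0
gcd = 1, so a unique solution mod 89765 exists.
Back-substitute for the Bézout coefficients:
1 = 9 − 4·2
1 = −4·173 + 77·9
1 = 77·2431 − 1082·173
1 = −1082·5035 + 2241·2431
1 = 2241·7466 − 3323·5035
1 = −3323·27433 + 12210·7466
1 = 12210·89765 − 39953·27433
So 27433·(-39953) ≡ 1 (mod 89765), giving 27433⁻¹ ≡ 49812.
x ≡ 27433⁻¹·53902 ≡ 49812·53902 ≡ 5509 (mod 89765).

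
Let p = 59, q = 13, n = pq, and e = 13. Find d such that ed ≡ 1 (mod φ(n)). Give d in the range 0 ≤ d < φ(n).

φ(n) = (p−1)(q−1) = 58·12 = 696.
Need d with 13·d ≡ 1 (mod 696). Apply the extended Euclidean algorithm:
696 = 53·13 + 7
13 = 1·7 + 6
7 = 1·6 + 1
6 = 6·1 + 0
Back-substitute:
1 = 7 − 6
1 = −13 + 2·7
1 = 2·696 − 107·13
So 13·(-107) ≡ 1 (mod 696), hence d ≡ -107 ≡ 589 (mod 696).

589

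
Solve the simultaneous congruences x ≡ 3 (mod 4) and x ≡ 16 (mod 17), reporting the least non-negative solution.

67

Write x = 3 + 4·k. Then 4·k ≡ 16 − 3 ≡ 13 (mod 17).
Need 4⁻¹ mod 17. Extended Euclid on (17, 4):
17 = 4*4 + 1
4 = 4*1 + 0
Back-substitute:
1 = 17 − 4·4
4⁻¹ ≡ 13 (mod 17), so k ≡ 13·13 ≡ 16 (mod 17).
x = 3 + 4·16 = 67.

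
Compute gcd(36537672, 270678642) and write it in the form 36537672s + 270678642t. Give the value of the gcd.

6

Repeated division:
270678642 = 7·36537672 + 14914938
36537672 = 2·14914938 + 6707796
14914938 = 2·6707796 + 1499346
6707796 = 4·1499346 + 710412
1499346 = 2·710412 + 78522
710412 = 9·78522 + 3714
78522 = 21·3714 + 528
3714 = 7·528 + 18
528 = 29·18 + 6
18 = 3·6 + 0
gcd(36537672, 270678642) = 6.
Express as a combination:
6 = 528 − 29·18
6 = −29·3714 + 204·528
6 = 204·78522 − 4313·3714
6 = −4313·710412 + 39021·78522
6 = 39021·1499346 − 82355·710412
6 = −82355·6707796 + 368441·1499346
6 = 368441·14914938 − 819237·6707796
6 = −819237·36537672 + 2006915·14914938
6 = 2006915·270678642 − 14867642·36537672
So 6 = (2006915)·270678642 + (-14867642)·36537672.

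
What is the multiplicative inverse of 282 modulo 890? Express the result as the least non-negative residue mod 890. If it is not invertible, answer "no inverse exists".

Euclidean algorithm on 890, 282:
890 = 3*282 + 44
282 = 6*44 + 18
44 = 2*18 + 8
18 = 2*8 + 2
8 = 4*2 + 0
gcd(282, 890) = 2 ≠ 1, so 282 has no multiplicative inverse modulo 890.

no inverse exists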